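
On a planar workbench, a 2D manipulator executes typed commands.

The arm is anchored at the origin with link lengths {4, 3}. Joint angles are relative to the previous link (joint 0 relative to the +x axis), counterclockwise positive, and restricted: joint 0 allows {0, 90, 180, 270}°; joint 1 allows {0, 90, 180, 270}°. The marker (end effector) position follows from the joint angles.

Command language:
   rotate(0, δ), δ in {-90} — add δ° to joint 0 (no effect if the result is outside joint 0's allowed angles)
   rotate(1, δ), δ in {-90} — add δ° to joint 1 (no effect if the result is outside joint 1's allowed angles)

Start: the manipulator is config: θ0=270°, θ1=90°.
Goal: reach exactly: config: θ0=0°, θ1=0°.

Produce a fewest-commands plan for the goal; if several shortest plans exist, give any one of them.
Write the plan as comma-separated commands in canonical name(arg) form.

rotate(0, -90), rotate(0, -90), rotate(0, -90), rotate(1, -90)

from: config: θ0=270°, θ1=90°
t=1 rotate(0, -90) ⇒ config: θ0=180°, θ1=90°
t=2 rotate(0, -90) ⇒ config: θ0=90°, θ1=90°
t=3 rotate(0, -90) ⇒ config: θ0=0°, θ1=90°
t=4 rotate(1, -90) ⇒ config: θ0=0°, θ1=0°
nothing shorter than 4 reaches the goal.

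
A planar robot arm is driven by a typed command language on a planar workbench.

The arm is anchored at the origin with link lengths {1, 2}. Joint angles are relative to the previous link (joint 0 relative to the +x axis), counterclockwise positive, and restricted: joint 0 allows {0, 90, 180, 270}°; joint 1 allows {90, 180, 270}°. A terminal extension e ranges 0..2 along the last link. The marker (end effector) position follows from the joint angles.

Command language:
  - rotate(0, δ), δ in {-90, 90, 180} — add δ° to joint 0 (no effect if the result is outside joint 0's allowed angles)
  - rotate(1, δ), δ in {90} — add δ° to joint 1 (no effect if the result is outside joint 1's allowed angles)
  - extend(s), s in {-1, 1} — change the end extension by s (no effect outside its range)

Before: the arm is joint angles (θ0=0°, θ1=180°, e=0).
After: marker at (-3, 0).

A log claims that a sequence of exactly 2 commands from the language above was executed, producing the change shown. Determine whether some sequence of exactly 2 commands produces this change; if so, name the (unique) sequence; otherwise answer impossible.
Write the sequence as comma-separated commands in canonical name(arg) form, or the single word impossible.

begin: joint angles (θ0=0°, θ1=180°, e=0)
1. extend(1) → joint angles (θ0=0°, θ1=180°, e=1)
2. extend(1) → joint angles (θ0=0°, θ1=180°, e=2)
no other 2-command option fits: unique.

extend(1), extend(1)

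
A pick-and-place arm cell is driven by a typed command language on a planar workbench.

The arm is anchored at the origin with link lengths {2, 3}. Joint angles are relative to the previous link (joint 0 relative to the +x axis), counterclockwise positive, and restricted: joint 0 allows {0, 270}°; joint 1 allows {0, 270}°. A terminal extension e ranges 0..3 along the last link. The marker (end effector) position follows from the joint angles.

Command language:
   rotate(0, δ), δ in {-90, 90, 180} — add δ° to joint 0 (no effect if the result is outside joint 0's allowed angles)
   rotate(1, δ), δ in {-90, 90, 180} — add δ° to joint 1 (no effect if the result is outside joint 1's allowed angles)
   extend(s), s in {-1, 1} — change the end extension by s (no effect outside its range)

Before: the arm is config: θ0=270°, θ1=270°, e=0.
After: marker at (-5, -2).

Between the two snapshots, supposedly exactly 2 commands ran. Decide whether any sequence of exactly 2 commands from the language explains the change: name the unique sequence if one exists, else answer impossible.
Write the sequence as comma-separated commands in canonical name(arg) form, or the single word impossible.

from: config: θ0=270°, θ1=270°, e=0
1. extend(1) → config: θ0=270°, θ1=270°, e=1
2. extend(1) → config: θ0=270°, θ1=270°, e=2
uniquely the one of 64 2-step routes that fits.

extend(1), extend(1)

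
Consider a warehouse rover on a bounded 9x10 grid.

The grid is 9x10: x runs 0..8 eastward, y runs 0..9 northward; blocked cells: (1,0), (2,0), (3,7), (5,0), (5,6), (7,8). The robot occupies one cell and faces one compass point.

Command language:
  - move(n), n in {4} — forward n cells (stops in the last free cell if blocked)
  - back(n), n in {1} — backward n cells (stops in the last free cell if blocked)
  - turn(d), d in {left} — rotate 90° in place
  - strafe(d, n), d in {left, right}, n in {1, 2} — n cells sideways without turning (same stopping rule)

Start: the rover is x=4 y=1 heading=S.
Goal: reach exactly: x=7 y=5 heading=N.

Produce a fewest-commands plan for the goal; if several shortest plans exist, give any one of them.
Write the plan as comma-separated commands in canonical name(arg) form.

strafe(left, 2), turn(left), turn(left), move(4), strafe(right, 1)

from: x=4 y=1 heading=S
t=1 strafe(left, 2) ⇒ x=6 y=1 heading=S
t=2 turn(left) ⇒ x=6 y=1 heading=E
t=3 turn(left) ⇒ x=6 y=1 heading=N
t=4 move(4) ⇒ x=6 y=5 heading=N
t=5 strafe(right, 1) ⇒ x=7 y=5 heading=N
shorter routes all fall short; 5 is best.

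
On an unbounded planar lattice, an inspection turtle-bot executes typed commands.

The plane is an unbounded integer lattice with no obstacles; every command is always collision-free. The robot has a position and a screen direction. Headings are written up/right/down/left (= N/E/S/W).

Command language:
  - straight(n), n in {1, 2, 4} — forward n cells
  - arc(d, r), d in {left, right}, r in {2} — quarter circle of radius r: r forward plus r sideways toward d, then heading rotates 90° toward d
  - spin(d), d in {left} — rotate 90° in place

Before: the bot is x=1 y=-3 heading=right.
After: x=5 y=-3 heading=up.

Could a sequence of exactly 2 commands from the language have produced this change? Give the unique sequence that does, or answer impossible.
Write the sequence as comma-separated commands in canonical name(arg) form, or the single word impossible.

straight(4), spin(left)

key: position moved to (5,-3) AND the heading swung to N — translation plus rotation needed
t0: x=1 y=-3 heading=right
1. straight(4) → x=5 y=-3 heading=right
2. spin(left) → x=5 y=-3 heading=up
no other 2-command option fits: unique.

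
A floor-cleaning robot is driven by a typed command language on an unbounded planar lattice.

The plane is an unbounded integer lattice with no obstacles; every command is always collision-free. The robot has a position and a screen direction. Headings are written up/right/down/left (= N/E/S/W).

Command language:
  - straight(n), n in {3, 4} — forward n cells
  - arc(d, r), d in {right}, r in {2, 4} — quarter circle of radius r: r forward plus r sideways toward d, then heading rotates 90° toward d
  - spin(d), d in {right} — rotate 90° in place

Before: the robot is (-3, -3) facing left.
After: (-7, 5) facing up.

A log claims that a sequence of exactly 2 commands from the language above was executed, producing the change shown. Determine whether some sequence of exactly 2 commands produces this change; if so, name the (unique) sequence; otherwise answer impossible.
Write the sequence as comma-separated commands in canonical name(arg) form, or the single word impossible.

key: position moved to (-7,5) AND the heading swung to N — translation plus rotation needed
from: (-3, -3) facing left
t=1 arc(right, 4) ⇒ (-7, 1) facing up
t=2 straight(4) ⇒ (-7, 5) facing up
no other 2-command option fits: unique.

arc(right, 4), straight(4)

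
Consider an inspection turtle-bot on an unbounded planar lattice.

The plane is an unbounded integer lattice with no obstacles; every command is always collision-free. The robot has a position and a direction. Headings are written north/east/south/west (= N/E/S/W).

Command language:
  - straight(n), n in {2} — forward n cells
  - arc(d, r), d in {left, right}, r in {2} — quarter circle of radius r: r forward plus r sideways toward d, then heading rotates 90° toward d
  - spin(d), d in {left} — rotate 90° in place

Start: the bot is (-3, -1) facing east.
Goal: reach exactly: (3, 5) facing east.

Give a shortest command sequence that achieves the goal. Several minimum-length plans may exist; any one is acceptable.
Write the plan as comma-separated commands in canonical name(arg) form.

spin(left), arc(right, 2), arc(left, 2), arc(right, 2)

begin: (-3, -1) facing east
t=1 spin(left) ⇒ (-3, -1) facing north
t=2 arc(right, 2) ⇒ (-1, 1) facing east
t=3 arc(left, 2) ⇒ (1, 3) facing north
t=4 arc(right, 2) ⇒ (3, 5) facing east
no 3-step plan works, so 4 is optimal.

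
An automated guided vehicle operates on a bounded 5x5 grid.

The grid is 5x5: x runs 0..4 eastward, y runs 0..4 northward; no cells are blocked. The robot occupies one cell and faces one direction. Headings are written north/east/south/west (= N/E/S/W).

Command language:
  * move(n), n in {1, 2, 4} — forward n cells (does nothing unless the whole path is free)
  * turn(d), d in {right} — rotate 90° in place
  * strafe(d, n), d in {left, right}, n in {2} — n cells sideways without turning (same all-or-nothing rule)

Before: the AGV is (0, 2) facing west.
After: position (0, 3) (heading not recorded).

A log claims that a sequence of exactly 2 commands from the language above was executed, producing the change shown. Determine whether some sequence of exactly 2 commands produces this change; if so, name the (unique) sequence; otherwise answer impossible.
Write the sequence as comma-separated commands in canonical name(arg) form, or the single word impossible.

key: running move(1) before turn(right) would end elsewhere — order is forced
begin: (0, 2) facing west
step 1 (turn(right)): (0, 2) facing north
step 2 (move(1)): (0, 3) facing north
no other 2-command option fits: unique.

turn(right), move(1)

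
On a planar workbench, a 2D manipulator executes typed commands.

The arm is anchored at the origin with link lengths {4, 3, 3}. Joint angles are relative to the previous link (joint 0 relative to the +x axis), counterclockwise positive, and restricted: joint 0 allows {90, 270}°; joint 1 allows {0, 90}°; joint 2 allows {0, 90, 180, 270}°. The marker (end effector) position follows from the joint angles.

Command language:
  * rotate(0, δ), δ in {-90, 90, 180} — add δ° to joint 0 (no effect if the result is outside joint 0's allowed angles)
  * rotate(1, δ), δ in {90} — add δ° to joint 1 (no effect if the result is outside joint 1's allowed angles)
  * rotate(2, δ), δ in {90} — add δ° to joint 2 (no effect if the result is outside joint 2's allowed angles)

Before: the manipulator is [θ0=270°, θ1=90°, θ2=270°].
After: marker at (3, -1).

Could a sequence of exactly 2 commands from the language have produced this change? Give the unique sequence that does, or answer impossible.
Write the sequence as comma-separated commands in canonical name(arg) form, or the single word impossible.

rotate(2, 90), rotate(2, 90)

t0: [θ0=270°, θ1=90°, θ2=270°]
t=1 rotate(2, 90) ⇒ [θ0=270°, θ1=90°, θ2=0°]
t=2 rotate(2, 90) ⇒ [θ0=270°, θ1=90°, θ2=90°]
uniquely the one of 25 2-step routes that fits.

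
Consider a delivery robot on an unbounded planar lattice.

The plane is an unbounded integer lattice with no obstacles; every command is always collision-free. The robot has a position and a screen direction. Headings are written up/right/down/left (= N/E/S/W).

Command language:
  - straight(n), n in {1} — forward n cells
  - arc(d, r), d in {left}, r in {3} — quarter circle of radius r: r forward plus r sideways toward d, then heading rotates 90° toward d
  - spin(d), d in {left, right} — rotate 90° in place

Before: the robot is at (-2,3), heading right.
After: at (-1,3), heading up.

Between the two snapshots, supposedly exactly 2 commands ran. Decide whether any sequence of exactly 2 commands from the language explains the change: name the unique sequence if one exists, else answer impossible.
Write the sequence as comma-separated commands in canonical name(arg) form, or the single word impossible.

key: cell and facing (now N) both changed — the 2 commands mix motion and turning
t0: at (-2,3), heading right
t=1 straight(1) ⇒ at (-1,3), heading right
t=2 spin(left) ⇒ at (-1,3), heading up
uniquely the one of 16 2-step routes that fits.

straight(1), spin(left)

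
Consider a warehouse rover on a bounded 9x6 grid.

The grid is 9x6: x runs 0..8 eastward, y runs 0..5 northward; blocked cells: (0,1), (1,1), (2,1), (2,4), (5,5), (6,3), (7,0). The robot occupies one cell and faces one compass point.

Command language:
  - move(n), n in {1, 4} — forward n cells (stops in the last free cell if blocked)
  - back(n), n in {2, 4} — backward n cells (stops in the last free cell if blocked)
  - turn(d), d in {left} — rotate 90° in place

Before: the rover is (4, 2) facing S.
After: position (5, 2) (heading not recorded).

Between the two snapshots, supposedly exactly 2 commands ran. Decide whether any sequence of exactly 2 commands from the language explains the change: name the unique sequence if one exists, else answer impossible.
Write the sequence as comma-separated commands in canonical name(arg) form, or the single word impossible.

turn(left), move(1)

key: running move(1) before turn(left) would end elsewhere — order is forced
initial: (4, 2) facing S
step 1 (turn(left)): (4, 2) facing E
step 2 (move(1)): (5, 2) facing E
uniquely the one of 25 2-step routes that fits.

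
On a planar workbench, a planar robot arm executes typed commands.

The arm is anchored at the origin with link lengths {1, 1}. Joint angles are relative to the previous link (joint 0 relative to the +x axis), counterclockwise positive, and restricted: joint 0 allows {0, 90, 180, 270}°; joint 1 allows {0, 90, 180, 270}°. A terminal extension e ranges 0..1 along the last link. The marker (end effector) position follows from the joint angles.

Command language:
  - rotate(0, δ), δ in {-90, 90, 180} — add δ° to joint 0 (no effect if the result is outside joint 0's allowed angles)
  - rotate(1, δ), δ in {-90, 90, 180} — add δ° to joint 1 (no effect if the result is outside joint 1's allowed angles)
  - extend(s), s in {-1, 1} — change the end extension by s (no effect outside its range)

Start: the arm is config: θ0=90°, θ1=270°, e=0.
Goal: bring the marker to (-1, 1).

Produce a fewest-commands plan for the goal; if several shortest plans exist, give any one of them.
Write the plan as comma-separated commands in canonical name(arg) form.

rotate(0, 90)

from: config: θ0=90°, θ1=270°, e=0
[1] after rotate(0, 90): config: θ0=180°, θ1=270°, e=0
no 0-step plan works, so 1 is optimal.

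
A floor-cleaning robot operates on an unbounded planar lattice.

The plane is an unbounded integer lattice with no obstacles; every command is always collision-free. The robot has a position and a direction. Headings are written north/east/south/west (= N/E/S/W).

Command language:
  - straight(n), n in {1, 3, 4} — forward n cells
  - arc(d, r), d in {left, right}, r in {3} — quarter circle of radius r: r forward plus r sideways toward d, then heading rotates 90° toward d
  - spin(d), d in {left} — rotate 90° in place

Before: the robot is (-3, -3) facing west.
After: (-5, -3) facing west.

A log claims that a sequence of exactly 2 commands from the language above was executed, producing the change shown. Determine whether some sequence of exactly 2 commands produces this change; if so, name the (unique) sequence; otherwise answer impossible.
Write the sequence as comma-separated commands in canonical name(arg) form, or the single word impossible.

key: still facing W at the end — nothing in the sequence rotates
start: (-3, -3) facing west
t=1 straight(1) ⇒ (-4, -3) facing west
t=2 straight(1) ⇒ (-5, -3) facing west
no rival 2-sequence matches.

straight(1), straight(1)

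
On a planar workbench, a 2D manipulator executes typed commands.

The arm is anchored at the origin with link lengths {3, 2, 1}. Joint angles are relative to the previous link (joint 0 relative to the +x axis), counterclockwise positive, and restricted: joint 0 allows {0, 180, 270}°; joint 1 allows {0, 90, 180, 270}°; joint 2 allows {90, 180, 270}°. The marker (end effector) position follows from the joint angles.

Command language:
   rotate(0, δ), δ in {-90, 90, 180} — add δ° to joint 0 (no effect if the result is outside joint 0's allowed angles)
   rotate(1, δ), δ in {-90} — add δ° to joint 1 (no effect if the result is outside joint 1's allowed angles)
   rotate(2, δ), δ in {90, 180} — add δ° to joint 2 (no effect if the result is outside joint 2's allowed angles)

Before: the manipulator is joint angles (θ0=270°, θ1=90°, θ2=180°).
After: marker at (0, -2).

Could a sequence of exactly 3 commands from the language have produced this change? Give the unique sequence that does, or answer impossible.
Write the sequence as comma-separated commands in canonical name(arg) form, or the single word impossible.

rotate(1, -90), rotate(1, -90), rotate(1, -90)

initial: joint angles (θ0=270°, θ1=90°, θ2=180°)
step 1 (rotate(1, -90)): joint angles (θ0=270°, θ1=0°, θ2=180°)
step 2 (rotate(1, -90)): joint angles (θ0=270°, θ1=270°, θ2=180°)
step 3 (rotate(1, -90)): joint angles (θ0=270°, θ1=180°, θ2=180°)
no rival 3-sequence matches.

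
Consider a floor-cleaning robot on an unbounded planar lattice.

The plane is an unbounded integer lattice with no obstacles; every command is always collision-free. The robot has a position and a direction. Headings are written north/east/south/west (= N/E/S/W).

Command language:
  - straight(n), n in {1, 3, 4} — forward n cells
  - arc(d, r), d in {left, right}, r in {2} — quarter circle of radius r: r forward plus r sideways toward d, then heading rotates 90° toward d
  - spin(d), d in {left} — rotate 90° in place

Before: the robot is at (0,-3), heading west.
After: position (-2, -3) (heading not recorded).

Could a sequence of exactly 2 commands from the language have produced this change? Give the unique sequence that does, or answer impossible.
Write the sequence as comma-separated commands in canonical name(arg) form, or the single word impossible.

straight(1), straight(1)

from: at (0,-3), heading west
[1] after straight(1): at (-1,-3), heading west
[2] after straight(1): at (-2,-3), heading west
no other 2-command option fits: unique.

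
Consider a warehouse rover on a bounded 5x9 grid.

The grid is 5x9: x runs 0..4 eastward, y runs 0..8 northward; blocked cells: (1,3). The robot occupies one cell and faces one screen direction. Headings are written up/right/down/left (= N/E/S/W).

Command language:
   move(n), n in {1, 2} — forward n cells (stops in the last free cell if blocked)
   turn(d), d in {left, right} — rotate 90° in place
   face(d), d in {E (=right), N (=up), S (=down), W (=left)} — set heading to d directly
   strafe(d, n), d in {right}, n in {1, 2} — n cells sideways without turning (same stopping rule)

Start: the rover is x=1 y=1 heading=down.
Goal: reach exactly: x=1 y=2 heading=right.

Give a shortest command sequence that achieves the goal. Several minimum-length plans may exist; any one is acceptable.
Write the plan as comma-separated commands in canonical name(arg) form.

t0: x=1 y=1 heading=down
[1] after face(W): x=1 y=1 heading=left
[2] after strafe(right, 2): x=1 y=2 heading=left
[3] after face(E): x=1 y=2 heading=right
nothing shorter than 3 reaches the goal.

face(W), strafe(right, 2), face(E)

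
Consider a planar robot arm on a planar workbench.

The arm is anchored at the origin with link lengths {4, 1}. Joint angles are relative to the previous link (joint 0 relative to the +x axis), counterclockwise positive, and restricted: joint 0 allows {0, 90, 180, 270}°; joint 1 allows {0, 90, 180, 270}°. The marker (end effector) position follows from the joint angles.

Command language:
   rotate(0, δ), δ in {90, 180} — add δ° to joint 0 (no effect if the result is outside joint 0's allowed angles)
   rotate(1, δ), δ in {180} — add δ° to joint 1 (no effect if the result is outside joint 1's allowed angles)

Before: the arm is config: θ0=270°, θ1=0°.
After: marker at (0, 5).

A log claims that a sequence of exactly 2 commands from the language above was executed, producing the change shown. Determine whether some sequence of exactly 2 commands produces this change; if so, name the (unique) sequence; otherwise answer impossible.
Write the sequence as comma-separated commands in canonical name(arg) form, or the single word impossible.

from: config: θ0=270°, θ1=0°
[1] after rotate(0, 90): config: θ0=0°, θ1=0°
[2] after rotate(0, 90): config: θ0=90°, θ1=0°
uniquely the one of 9 2-step routes that fits.

rotate(0, 90), rotate(0, 90)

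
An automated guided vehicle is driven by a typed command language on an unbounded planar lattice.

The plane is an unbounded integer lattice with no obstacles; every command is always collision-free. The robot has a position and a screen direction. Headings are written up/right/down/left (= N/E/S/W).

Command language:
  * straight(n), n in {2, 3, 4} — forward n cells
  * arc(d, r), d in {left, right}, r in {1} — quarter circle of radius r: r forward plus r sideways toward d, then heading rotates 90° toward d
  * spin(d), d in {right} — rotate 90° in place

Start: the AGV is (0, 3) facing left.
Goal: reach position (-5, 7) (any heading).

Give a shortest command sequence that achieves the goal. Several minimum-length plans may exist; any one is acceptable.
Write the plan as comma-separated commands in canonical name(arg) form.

start: (0, 3) facing left
[1] after straight(4): (-4, 3) facing left
[2] after arc(right, 1): (-5, 4) facing up
[3] after straight(3): (-5, 7) facing up
no 2-step plan works, so 3 is optimal.

straight(4), arc(right, 1), straight(3)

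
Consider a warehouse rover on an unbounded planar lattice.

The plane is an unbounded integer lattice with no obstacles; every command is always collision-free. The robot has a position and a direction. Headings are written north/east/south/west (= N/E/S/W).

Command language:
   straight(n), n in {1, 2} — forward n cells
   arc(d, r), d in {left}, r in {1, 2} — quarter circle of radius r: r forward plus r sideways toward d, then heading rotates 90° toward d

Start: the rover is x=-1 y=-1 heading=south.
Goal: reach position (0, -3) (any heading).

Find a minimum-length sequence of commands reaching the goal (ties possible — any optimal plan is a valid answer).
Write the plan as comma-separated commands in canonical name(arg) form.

straight(1), arc(left, 1)

from: x=-1 y=-1 heading=south
t=1 straight(1) ⇒ x=-1 y=-2 heading=south
t=2 arc(left, 1) ⇒ x=0 y=-3 heading=east
nothing shorter than 2 reaches the goal.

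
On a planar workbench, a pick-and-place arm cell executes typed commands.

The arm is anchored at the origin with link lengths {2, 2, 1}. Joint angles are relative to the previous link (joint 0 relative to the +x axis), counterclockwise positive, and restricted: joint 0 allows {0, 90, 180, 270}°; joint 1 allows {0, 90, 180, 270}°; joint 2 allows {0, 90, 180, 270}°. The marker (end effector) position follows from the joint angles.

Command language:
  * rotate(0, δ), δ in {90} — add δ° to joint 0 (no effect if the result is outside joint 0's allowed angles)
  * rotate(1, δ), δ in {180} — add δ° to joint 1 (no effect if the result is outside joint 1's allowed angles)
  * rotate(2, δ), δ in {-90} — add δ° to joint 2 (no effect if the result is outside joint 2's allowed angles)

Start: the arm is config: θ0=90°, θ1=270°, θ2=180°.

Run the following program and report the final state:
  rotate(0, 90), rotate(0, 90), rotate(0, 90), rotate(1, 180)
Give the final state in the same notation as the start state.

config: θ0=0°, θ1=90°, θ2=180°

from: config: θ0=90°, θ1=270°, θ2=180°
step 1 (rotate(0, 90)): config: θ0=180°, θ1=270°, θ2=180°
step 2 (rotate(0, 90)): config: θ0=270°, θ1=270°, θ2=180°
step 3 (rotate(0, 90)): config: θ0=0°, θ1=270°, θ2=180°
step 4 (rotate(1, 180)): config: θ0=0°, θ1=90°, θ2=180°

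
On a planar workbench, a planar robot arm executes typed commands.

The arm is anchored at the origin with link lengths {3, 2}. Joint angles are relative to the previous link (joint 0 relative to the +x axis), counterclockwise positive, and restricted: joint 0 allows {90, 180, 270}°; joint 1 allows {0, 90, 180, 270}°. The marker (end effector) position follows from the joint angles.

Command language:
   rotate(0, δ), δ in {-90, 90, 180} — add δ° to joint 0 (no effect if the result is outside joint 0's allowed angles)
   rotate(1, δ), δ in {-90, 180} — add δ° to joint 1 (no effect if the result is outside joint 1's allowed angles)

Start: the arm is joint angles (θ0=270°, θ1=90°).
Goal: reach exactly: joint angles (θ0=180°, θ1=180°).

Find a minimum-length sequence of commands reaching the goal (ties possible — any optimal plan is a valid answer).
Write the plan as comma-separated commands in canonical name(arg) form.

from: joint angles (θ0=270°, θ1=90°)
step 1 (rotate(0, -90)): joint angles (θ0=180°, θ1=90°)
step 2 (rotate(1, -90)): joint angles (θ0=180°, θ1=0°)
step 3 (rotate(1, 180)): joint angles (θ0=180°, θ1=180°)
no 2-step plan works, so 3 is optimal.

rotate(0, -90), rotate(1, -90), rotate(1, 180)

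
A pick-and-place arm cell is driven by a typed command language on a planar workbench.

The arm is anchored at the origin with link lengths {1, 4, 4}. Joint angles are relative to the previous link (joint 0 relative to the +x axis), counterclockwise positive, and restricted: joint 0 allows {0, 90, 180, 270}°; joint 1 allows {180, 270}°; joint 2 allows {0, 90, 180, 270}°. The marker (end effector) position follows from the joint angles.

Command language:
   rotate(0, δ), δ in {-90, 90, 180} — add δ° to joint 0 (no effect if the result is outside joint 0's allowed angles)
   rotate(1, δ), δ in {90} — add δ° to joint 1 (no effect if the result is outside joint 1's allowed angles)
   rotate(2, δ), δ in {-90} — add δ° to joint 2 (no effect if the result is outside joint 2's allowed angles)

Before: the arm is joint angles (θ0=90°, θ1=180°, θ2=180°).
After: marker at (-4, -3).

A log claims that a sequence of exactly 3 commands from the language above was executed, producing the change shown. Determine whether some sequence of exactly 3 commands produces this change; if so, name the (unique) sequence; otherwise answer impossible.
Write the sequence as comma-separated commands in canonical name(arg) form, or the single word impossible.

initial: joint angles (θ0=90°, θ1=180°, θ2=180°)
[1] after rotate(2, -90): joint angles (θ0=90°, θ1=180°, θ2=90°)
[2] after rotate(2, -90): joint angles (θ0=90°, θ1=180°, θ2=0°)
[3] after rotate(2, -90): joint angles (θ0=90°, θ1=180°, θ2=270°)
no rival 3-sequence matches.

rotate(2, -90), rotate(2, -90), rotate(2, -90)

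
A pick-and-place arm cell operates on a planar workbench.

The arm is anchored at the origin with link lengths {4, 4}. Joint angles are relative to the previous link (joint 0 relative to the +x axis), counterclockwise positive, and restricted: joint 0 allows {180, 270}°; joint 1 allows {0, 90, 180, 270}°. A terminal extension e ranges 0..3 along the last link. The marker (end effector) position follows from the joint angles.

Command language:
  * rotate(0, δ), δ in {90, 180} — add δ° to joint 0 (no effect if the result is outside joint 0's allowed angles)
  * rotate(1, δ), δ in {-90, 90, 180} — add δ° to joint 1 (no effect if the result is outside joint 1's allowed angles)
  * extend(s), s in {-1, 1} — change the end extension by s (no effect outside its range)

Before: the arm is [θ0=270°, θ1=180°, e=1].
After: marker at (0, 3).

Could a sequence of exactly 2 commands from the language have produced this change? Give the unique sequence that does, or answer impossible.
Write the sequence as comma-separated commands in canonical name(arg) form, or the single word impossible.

t0: [θ0=270°, θ1=180°, e=1]
1. extend(1) → [θ0=270°, θ1=180°, e=2]
2. extend(1) → [θ0=270°, θ1=180°, e=3]
uniquely the one of 49 2-step routes that fits.

extend(1), extend(1)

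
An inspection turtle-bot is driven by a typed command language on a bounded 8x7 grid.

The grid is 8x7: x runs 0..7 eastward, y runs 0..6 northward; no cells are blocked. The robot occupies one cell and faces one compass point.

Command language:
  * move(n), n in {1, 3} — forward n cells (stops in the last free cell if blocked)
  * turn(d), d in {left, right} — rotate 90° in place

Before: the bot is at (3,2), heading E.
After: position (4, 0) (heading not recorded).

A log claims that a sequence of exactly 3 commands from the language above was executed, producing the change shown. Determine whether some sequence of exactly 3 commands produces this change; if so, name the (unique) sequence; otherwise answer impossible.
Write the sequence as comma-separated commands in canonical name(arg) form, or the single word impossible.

move(1), turn(right), move(3)

key: move(3) runs into the grid edge before its full distance
start: at (3,2), heading E
[1] after move(1): at (4,2), heading E
[2] after turn(right): at (4,2), heading S
[3] after move(3): at (4,0), heading S
all 64 alternatives checked — unique.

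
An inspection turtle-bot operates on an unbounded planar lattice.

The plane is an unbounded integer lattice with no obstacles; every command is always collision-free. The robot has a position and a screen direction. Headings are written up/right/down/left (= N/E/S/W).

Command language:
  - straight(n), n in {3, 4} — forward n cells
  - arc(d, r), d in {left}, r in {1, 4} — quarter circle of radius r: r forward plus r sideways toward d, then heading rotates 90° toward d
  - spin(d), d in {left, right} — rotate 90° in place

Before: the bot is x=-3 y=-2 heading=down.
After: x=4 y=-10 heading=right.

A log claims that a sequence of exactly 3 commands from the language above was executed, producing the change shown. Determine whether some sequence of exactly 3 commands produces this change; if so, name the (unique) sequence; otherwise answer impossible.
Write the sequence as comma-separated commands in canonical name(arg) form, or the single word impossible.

straight(4), arc(left, 4), straight(3)

key: cell and facing (now E) both changed — the 3 commands mix motion and turning
begin: x=-3 y=-2 heading=down
[1] after straight(4): x=-3 y=-6 heading=down
[2] after arc(left, 4): x=1 y=-10 heading=right
[3] after straight(3): x=4 y=-10 heading=right
no other 3-command option fits: unique.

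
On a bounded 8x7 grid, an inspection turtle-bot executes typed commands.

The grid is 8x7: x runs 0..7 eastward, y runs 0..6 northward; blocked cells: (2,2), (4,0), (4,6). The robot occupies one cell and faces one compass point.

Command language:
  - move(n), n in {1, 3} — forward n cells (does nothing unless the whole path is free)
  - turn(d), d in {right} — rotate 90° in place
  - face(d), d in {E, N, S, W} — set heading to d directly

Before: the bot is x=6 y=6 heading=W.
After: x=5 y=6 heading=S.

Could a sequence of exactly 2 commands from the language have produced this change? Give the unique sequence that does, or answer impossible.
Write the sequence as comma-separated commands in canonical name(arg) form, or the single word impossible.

key: cell and facing (now S) both changed — the 2 commands mix motion and turning
begin: x=6 y=6 heading=W
t=1 move(1) ⇒ x=5 y=6 heading=W
t=2 face(S) ⇒ x=5 y=6 heading=S
no rival 2-sequence matches.

move(1), face(S)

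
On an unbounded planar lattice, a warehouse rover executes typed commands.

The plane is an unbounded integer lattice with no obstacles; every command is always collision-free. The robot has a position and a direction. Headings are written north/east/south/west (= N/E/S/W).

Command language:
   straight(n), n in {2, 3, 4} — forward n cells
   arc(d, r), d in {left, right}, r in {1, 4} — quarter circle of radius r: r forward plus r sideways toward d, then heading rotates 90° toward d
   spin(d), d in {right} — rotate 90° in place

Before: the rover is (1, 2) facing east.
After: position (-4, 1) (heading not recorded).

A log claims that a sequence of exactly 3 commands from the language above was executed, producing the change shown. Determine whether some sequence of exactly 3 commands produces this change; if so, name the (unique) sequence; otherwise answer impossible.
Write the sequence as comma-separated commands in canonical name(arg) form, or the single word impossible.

spin(right), arc(right, 1), straight(4)

key: running straight(4) before spin(right) would end elsewhere — order is forced
initial: (1, 2) facing east
t=1 spin(right) ⇒ (1, 2) facing south
t=2 arc(right, 1) ⇒ (0, 1) facing west
t=3 straight(4) ⇒ (-4, 1) facing west
uniquely the one of 512 3-step routes that fits.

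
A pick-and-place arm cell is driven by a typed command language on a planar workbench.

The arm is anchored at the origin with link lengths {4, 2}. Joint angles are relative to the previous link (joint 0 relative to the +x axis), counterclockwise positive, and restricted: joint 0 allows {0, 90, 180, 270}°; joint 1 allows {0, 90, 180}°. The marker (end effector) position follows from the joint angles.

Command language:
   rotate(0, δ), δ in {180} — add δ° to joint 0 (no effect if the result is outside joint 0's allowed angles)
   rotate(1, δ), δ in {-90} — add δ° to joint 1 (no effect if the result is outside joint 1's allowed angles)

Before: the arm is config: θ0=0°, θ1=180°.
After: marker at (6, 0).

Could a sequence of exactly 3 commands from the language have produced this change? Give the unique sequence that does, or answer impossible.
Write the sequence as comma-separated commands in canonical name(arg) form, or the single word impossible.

rotate(1, -90), rotate(1, -90), rotate(1, -90)

initial: config: θ0=0°, θ1=180°
1. rotate(1, -90) → config: θ0=0°, θ1=90°
2. rotate(1, -90) → config: θ0=0°, θ1=0°
3. rotate(1, -90) → config: θ0=0°, θ1=0°
no other 3-command option fits: unique.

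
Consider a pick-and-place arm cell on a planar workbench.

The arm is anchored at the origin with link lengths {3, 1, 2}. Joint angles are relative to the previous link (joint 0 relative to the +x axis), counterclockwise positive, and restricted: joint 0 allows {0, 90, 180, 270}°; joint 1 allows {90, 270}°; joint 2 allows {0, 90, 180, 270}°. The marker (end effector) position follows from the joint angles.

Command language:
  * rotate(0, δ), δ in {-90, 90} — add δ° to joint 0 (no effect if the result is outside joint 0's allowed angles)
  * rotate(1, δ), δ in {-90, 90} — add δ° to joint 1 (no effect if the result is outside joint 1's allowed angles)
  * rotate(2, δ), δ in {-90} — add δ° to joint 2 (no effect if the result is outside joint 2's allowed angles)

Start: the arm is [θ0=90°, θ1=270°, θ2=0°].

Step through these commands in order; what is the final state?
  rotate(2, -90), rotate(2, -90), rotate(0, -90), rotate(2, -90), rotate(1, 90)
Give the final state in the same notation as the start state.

[θ0=0°, θ1=270°, θ2=90°]

begin: [θ0=90°, θ1=270°, θ2=0°]
step 1 (rotate(2, -90)): [θ0=90°, θ1=270°, θ2=270°]
step 2 (rotate(2, -90)): [θ0=90°, θ1=270°, θ2=180°]
step 3 (rotate(0, -90)): [θ0=0°, θ1=270°, θ2=180°]
step 4 (rotate(2, -90)): [θ0=0°, θ1=270°, θ2=90°]
step 5 (rotate(1, 90)): [θ0=0°, θ1=270°, θ2=90°]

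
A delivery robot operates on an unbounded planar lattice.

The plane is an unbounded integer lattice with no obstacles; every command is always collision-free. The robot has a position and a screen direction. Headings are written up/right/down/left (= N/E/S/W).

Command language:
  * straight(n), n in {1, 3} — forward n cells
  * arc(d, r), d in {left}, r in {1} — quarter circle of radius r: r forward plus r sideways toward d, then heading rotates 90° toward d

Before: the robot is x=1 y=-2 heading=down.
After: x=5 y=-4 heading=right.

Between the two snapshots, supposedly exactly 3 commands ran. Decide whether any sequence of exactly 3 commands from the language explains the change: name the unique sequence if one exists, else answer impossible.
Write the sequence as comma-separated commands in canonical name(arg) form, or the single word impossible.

key: cell and facing (now E) both changed — the 3 commands mix motion and turning
t0: x=1 y=-2 heading=down
[1] after straight(1): x=1 y=-3 heading=down
[2] after arc(left, 1): x=2 y=-4 heading=right
[3] after straight(3): x=5 y=-4 heading=right
uniquely the one of 27 3-step routes that fits.

straight(1), arc(left, 1), straight(3)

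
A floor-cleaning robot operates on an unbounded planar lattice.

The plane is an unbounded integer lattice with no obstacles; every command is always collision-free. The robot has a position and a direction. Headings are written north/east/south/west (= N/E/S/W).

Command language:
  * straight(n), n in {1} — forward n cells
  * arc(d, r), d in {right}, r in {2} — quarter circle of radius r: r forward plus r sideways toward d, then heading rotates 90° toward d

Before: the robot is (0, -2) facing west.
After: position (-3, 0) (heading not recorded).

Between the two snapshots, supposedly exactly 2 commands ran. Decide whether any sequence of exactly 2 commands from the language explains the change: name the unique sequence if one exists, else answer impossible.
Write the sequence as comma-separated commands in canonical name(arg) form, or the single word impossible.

straight(1), arc(right, 2)

key: order matters: swapping straight(1) and arc(right, 2) lands elsewhere
from: (0, -2) facing west
step 1 (straight(1)): (-1, -2) facing west
step 2 (arc(right, 2)): (-3, 0) facing north
all 4 alternatives checked — unique.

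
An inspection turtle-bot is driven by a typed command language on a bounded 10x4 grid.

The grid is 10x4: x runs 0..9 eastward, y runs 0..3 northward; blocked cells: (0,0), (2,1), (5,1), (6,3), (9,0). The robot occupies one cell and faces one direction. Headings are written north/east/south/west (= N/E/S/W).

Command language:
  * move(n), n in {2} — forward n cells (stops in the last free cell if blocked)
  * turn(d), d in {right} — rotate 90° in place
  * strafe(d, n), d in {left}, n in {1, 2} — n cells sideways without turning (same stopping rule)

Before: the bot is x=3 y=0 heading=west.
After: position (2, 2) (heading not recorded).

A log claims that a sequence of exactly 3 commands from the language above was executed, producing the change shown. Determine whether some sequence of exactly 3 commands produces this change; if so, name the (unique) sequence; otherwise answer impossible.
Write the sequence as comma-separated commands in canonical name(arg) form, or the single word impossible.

turn(right), move(2), strafe(left, 1)

key: running strafe(left, 1) before turn(right) would end elsewhere — order is forced
start: x=3 y=0 heading=west
t=1 turn(right) ⇒ x=3 y=0 heading=north
t=2 move(2) ⇒ x=3 y=2 heading=north
t=3 strafe(left, 1) ⇒ x=2 y=2 heading=north
uniquely the one of 64 3-step routes that fits.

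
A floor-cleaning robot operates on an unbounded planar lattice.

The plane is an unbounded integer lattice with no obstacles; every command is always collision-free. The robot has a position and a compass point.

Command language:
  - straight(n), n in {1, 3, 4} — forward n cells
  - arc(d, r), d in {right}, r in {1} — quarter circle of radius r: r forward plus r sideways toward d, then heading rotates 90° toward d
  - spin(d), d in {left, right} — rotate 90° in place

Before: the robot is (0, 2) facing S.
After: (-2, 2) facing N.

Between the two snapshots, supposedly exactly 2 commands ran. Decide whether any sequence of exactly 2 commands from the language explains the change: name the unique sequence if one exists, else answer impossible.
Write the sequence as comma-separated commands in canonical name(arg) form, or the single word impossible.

arc(right, 1), arc(right, 1)

key: cell and facing (now N) both changed — the 2 commands mix motion and turning
initial: (0, 2) facing S
1. arc(right, 1) → (-1, 1) facing W
2. arc(right, 1) → (-2, 2) facing N
all 36 alternatives checked — unique.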